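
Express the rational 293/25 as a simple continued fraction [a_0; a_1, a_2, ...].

Run the Euclidean algorithm on 293 and 25; the successive quotients are the partial quotients a_0, a_1, ... (each step inverts the fractional part left over by the previous one):
  293 = 11*25 + 18, so a_0 = 11.
  25 = 1*18 + 7, so a_1 = 1.
  18 = 2*7 + 4, so a_2 = 2.
  7 = 1*4 + 3, so a_3 = 1.
  4 = 1*3 + 1, so a_4 = 1.
  3 = 3*1 + 0, so a_5 = 3.
The remainder reaches 0 after 6 divisions, so the expansion has 6 partial quotients, read off in order.

[11; 1, 2, 1, 1, 3]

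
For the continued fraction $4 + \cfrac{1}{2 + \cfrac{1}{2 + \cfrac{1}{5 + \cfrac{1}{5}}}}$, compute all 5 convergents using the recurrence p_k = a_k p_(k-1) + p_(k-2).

4/1, 9/2, 22/5, 119/27, 617/140

Using the convergent recurrence p_i = a_i*p_{i-1} + p_{i-2}, q_i = a_i*q_{i-1} + q_{i-2} with p_{-2}=0, p_{-1}=1, q_{-2}=1, q_{-1}=0:
  i=0: a_0=4, p_0 = 4*1 + 0 = 4, q_0 = 4*0 + 1 = 1.
  i=1: a_1=2, p_1 = 2*4 + 1 = 9, q_1 = 2*1 + 0 = 2.
  i=2: a_2=2, p_2 = 2*9 + 4 = 22, q_2 = 2*2 + 1 = 5.
  i=3: a_3=5, p_3 = 5*22 + 9 = 119, q_3 = 5*5 + 2 = 27.
  i=4: a_4=5, p_4 = 5*119 + 22 = 617, q_4 = 5*27 + 5 = 140.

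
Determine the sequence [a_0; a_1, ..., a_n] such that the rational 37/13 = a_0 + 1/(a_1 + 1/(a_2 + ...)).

[2; 1, 5, 2]

Run the Euclidean algorithm on 37 and 13; the successive quotients are the partial quotients a_0, a_1, ... (each step inverts the fractional part left over by the previous one):
  37 = 2*13 + 11, so a_0 = 2.
  13 = 1*11 + 2, so a_1 = 1.
  11 = 5*2 + 1, so a_2 = 5.
  2 = 2*1 + 0, so a_3 = 2.
The remainder reaches 0 after 4 divisions, so the expansion has 4 partial quotients, read off in order.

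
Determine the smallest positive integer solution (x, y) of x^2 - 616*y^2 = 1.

First expand sqrt(616) as a continued fraction. With x_i = (sqrt(616) + m_i)/d_i and (m_0, d_0) = (0, 1): a_0 = floor(sqrt(616)) = 24, since 24^2 = 576 <= 616 < 625 = 25^2.
Iterate m_{i+1} = d_i*a_i - m_i, d_{i+1} = (616 - m_{i+1}^2)/d_i, a_{i+1} = floor((a_0 + m_{i+1})/d_{i+1}):
  m_1 = 1*24 - 0 = 24, d_1 = (616 - 24^2)/1 = 40/1 = 40, a_1 = floor((24 + 24)/40) = 1.
  m_2 = 40*1 - 24 = 16, d_2 = (616 - 16^2)/40 = 360/40 = 9, a_2 = floor((24 + 16)/9) = 4.
  m_3 = 9*4 - 16 = 20, d_3 = (616 - 20^2)/9 = 216/9 = 24, a_3 = floor((24 + 20)/24) = 1.
  m_4 = 24*1 - 20 = 4, d_4 = (616 - 4^2)/24 = 600/24 = 25, a_4 = floor((24 + 4)/25) = 1.
  m_5 = 25*1 - 4 = 21, d_5 = (616 - 21^2)/25 = 175/25 = 7, a_5 = floor((24 + 21)/7) = 6.
  m_6 = 7*6 - 21 = 21, d_6 = (616 - 21^2)/7 = 175/7 = 25, a_6 = floor((24 + 21)/25) = 1.
  m_7 = 25*1 - 21 = 4, d_7 = (616 - 4^2)/25 = 600/25 = 24, a_7 = floor((24 + 4)/24) = 1.
  m_8 = 24*1 - 4 = 20, d_8 = (616 - 20^2)/24 = 216/24 = 9, a_8 = floor((24 + 20)/9) = 4.
  m_9 = 9*4 - 20 = 16, d_9 = (616 - 16^2)/9 = 360/9 = 40, a_9 = floor((24 + 16)/40) = 1.
  m_10 = 40*1 - 16 = 24, d_10 = (616 - 24^2)/40 = 40/40 = 1, a_10 = floor((24 + 24)/1) = 48.
  m_11 = 1*48 - 24 = 24, d_11 = (616 - 24^2)/1 = 40/1 = 40: (m_11, d_11) = (m_1, d_1) = (24, 40), so from here the quotients repeat a_1, ..., a_10; the period length is 10.
So sqrt(616) = [24; (1, 4, 1, 1, 6, 1, 1, 4, 1, 48)] with period length k = 10.
k is even, so the fundamental solution of x^2 - 616y^2 = 1 is (p_{k-1}, q_{k-1}) = (p_9, q_9); compute convergents through index 9.
Convergents (p_i = a_i*p_{i-1} + p_{i-2}, q_i = a_i*q_{i-1} + q_{i-2} with p_{-2}=0, p_{-1}=1, q_{-2}=1, q_{-1}=0):
  i=0: a_0=24, p_0 = 24*1 + 0 = 24, q_0 = 24*0 + 1 = 1.
  i=1: a_1=1, p_1 = 1*24 + 1 = 25, q_1 = 1*1 + 0 = 1.
  i=2: a_2=4, p_2 = 4*25 + 24 = 124, q_2 = 4*1 + 1 = 5.
  i=3: a_3=1, p_3 = 1*124 + 25 = 149, q_3 = 1*5 + 1 = 6.
  i=4: a_4=1, p_4 = 1*149 + 124 = 273, q_4 = 1*6 + 5 = 11.
  i=5: a_5=6, p_5 = 6*273 + 149 = 1787, q_5 = 6*11 + 6 = 72.
  i=6: a_6=1, p_6 = 1*1787 + 273 = 2060, q_6 = 1*72 + 11 = 83.
  i=7: a_7=1, p_7 = 1*2060 + 1787 = 3847, q_7 = 1*83 + 72 = 155.
  i=8: a_8=4, p_8 = 4*3847 + 2060 = 17448, q_8 = 4*155 + 83 = 703.
  i=9: a_9=1, p_9 = 1*17448 + 3847 = 21295, q_9 = 1*703 + 155 = 858.
Check: 21295^2 - 616*858^2 = 453477025 - 453477024 = 1, so (x, y) = (21295, 858) solves the equation, and by the theorem it is the least positive solution.

(x, y) = (21295, 858)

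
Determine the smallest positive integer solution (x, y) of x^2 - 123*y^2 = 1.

(x, y) = (122, 11)

First expand sqrt(123) as a continued fraction. With x_i = (sqrt(123) + m_i)/d_i and (m_0, d_0) = (0, 1): a_0 = floor(sqrt(123)) = 11, since 11^2 = 121 <= 123 < 144 = 12^2.
Iterate m_{i+1} = d_i*a_i - m_i, d_{i+1} = (123 - m_{i+1}^2)/d_i, a_{i+1} = floor((a_0 + m_{i+1})/d_{i+1}):
  m_1 = 1*11 - 0 = 11, d_1 = (123 - 11^2)/1 = 2/1 = 2, a_1 = floor((11 + 11)/2) = 11.
  m_2 = 2*11 - 11 = 11, d_2 = (123 - 11^2)/2 = 2/2 = 1, a_2 = floor((11 + 11)/1) = 22.
  m_3 = 1*22 - 11 = 11, d_3 = (123 - 11^2)/1 = 2/1 = 2: (m_3, d_3) = (m_1, d_1) = (11, 2), so from here the quotients repeat a_1, a_2; the period length is 2.
So sqrt(123) = [11; (11, 22)] with period length k = 2.
k is even, so the fundamental solution of x^2 - 123y^2 = 1 is (p_{k-1}, q_{k-1}) = (p_1, q_1); compute convergents through index 1.
Convergents (p_i = a_i*p_{i-1} + p_{i-2}, q_i = a_i*q_{i-1} + q_{i-2} with p_{-2}=0, p_{-1}=1, q_{-2}=1, q_{-1}=0):
  i=0: a_0=11, p_0 = 11*1 + 0 = 11, q_0 = 11*0 + 1 = 1.
  i=1: a_1=11, p_1 = 11*11 + 1 = 122, q_1 = 11*1 + 0 = 11.
Check: 122^2 - 123*11^2 = 14884 - 14883 = 1, so (x, y) = (122, 11) solves the equation, and by the theorem it is the least positive solution.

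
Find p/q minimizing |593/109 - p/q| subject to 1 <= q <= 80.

Expand x = 593/109 as a continued fraction with the Euclidean algorithm:
  593 = 5*109 + 48, so a_0 = 5.
  109 = 2*48 + 13, so a_1 = 2.
  48 = 3*13 + 9, so a_2 = 3.
  13 = 1*9 + 4, so a_3 = 1.
  9 = 2*4 + 1, so a_4 = 2.
  4 = 4*1 + 0, so a_5 = 4.
so x = [5; 2, 3, 1, 2, 4].
Convergents (p_i = a_i*p_{i-1} + p_{i-2}, q_i = a_i*q_{i-1} + q_{i-2} with p_{-2}=0, p_{-1}=1, q_{-2}=1, q_{-1}=0), until the denominator exceeds 80:
  i=0: a_0=5, p_0 = 5*1 + 0 = 5, q_0 = 5*0 + 1 = 1.
  i=1: a_1=2, p_1 = 2*5 + 1 = 11, q_1 = 2*1 + 0 = 2.
  i=2: a_2=3, p_2 = 3*11 + 5 = 38, q_2 = 3*2 + 1 = 7.
  i=3: a_3=1, p_3 = 1*38 + 11 = 49, q_3 = 1*7 + 2 = 9.
  i=4: a_4=2, p_4 = 2*49 + 38 = 136, q_4 = 2*9 + 7 = 25.
  i=5: a_5=4, p_5 = 4*136 + 49 = 593, q_5 = 4*25 + 9 = 109.
q_5 = 109 > 80, so the last convergent with denominator <= 80 is p_4/q_4 = 136/25.
The closest fraction with denominator <= 80 is either p_4/q_4 or the intermediate fraction (k*p_4 + p_3)/(k*q_4 + q_3) with the largest k >= 1 whose denominator stays <= 80; these approach x as k grows, and every other convergent or intermediate fraction in range is farther away.
Largest k: floor((80 - q_3)/q_4) = floor((80 - 9)/25) = 2.
That gives (2*136 + 49)/(2*25 + 9) = 321/59.
Compare the errors: |x - 136/25| = |593*25 - 136*109|/(109*25) = 1/2725, and |x - 321/59| = |593*59 - 321*109|/(109*59) = 2/6431.
Cross-multiplying, 2*2725 = 5450 < 6431 = 1*6431, so 2/6431 is smaller: the intermediate fraction 321/59 is closer to x than 136/25.

321/59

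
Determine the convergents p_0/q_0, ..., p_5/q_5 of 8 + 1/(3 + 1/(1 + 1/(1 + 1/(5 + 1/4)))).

8/1, 25/3, 33/4, 58/7, 323/39, 1350/163

Using the convergent recurrence p_i = a_i*p_{i-1} + p_{i-2}, q_i = a_i*q_{i-1} + q_{i-2} with p_{-2}=0, p_{-1}=1, q_{-2}=1, q_{-1}=0:
  i=0: a_0=8, p_0 = 8*1 + 0 = 8, q_0 = 8*0 + 1 = 1.
  i=1: a_1=3, p_1 = 3*8 + 1 = 25, q_1 = 3*1 + 0 = 3.
  i=2: a_2=1, p_2 = 1*25 + 8 = 33, q_2 = 1*3 + 1 = 4.
  i=3: a_3=1, p_3 = 1*33 + 25 = 58, q_3 = 1*4 + 3 = 7.
  i=4: a_4=5, p_4 = 5*58 + 33 = 323, q_4 = 5*7 + 4 = 39.
  i=5: a_5=4, p_5 = 4*323 + 58 = 1350, q_5 = 4*39 + 7 = 163.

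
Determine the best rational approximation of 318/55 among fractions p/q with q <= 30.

Expand x = 318/55 as a continued fraction with the Euclidean algorithm:
  318 = 5*55 + 43, so a_0 = 5.
  55 = 1*43 + 12, so a_1 = 1.
  43 = 3*12 + 7, so a_2 = 3.
  12 = 1*7 + 5, so a_3 = 1.
  7 = 1*5 + 2, so a_4 = 1.
  5 = 2*2 + 1, so a_5 = 2.
  2 = 2*1 + 0, so a_6 = 2.
so x = [5; 1, 3, 1, 1, 2, 2].
Convergents (p_i = a_i*p_{i-1} + p_{i-2}, q_i = a_i*q_{i-1} + q_{i-2} with p_{-2}=0, p_{-1}=1, q_{-2}=1, q_{-1}=0), until the denominator exceeds 30:
  i=0: a_0=5, p_0 = 5*1 + 0 = 5, q_0 = 5*0 + 1 = 1.
  i=1: a_1=1, p_1 = 1*5 + 1 = 6, q_1 = 1*1 + 0 = 1.
  i=2: a_2=3, p_2 = 3*6 + 5 = 23, q_2 = 3*1 + 1 = 4.
  i=3: a_3=1, p_3 = 1*23 + 6 = 29, q_3 = 1*4 + 1 = 5.
  i=4: a_4=1, p_4 = 1*29 + 23 = 52, q_4 = 1*5 + 4 = 9.
  i=5: a_5=2, p_5 = 2*52 + 29 = 133, q_5 = 2*9 + 5 = 23.
  i=6: a_6=2, p_6 = 2*133 + 52 = 318, q_6 = 2*23 + 9 = 55.
q_6 = 55 > 30, so the last convergent with denominator <= 30 is p_5/q_5 = 133/23.
The closest fraction with denominator <= 30 is either p_5/q_5 or the intermediate fraction (k*p_5 + p_4)/(k*q_5 + q_4) with the largest k >= 1 whose denominator stays <= 30; these approach x as k grows, and every other convergent or intermediate fraction in range is farther away.
Largest k: floor((30 - q_4)/q_5) = floor((30 - 9)/23) = 0.
Since k = 0, no intermediate fraction beyond p_5/q_5 has denominator <= 30, so the convergent 133/23 is the closest (its error is |318*23 - 133*55|/(55*23) = 1/1265).

133/23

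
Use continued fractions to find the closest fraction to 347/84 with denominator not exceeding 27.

95/23

Expand x = 347/84 as a continued fraction with the Euclidean algorithm:
  347 = 4*84 + 11, so a_0 = 4.
  84 = 7*11 + 7, so a_1 = 7.
  11 = 1*7 + 4, so a_2 = 1.
  7 = 1*4 + 3, so a_3 = 1.
  4 = 1*3 + 1, so a_4 = 1.
  3 = 3*1 + 0, so a_5 = 3.
so x = [4; 7, 1, 1, 1, 3].
Convergents (p_i = a_i*p_{i-1} + p_{i-2}, q_i = a_i*q_{i-1} + q_{i-2} with p_{-2}=0, p_{-1}=1, q_{-2}=1, q_{-1}=0), until the denominator exceeds 27:
  i=0: a_0=4, p_0 = 4*1 + 0 = 4, q_0 = 4*0 + 1 = 1.
  i=1: a_1=7, p_1 = 7*4 + 1 = 29, q_1 = 7*1 + 0 = 7.
  i=2: a_2=1, p_2 = 1*29 + 4 = 33, q_2 = 1*7 + 1 = 8.
  i=3: a_3=1, p_3 = 1*33 + 29 = 62, q_3 = 1*8 + 7 = 15.
  i=4: a_4=1, p_4 = 1*62 + 33 = 95, q_4 = 1*15 + 8 = 23.
  i=5: a_5=3, p_5 = 3*95 + 62 = 347, q_5 = 3*23 + 15 = 84.
q_5 = 84 > 27, so the last convergent with denominator <= 27 is p_4/q_4 = 95/23.
The closest fraction with denominator <= 27 is either p_4/q_4 or the intermediate fraction (k*p_4 + p_3)/(k*q_4 + q_3) with the largest k >= 1 whose denominator stays <= 27; these approach x as k grows, and every other convergent or intermediate fraction in range is farther away.
Largest k: floor((27 - q_3)/q_4) = floor((27 - 15)/23) = 0.
Since k = 0, no intermediate fraction beyond p_4/q_4 has denominator <= 27, so the convergent 95/23 is the closest (its error is |347*23 - 95*84|/(84*23) = 1/1932).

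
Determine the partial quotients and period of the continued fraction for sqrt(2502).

[50; (50, 100)]

Write x_i = (sqrt(2502) + m_i)/d_i with (m_0, d_0) = (0, 1). a_0 = floor(sqrt(2502)) = 50, since 50^2 = 2500 <= 2502 < 2601 = 51^2.
Iterate m_{i+1} = d_i*a_i - m_i, d_{i+1} = (2502 - m_{i+1}^2)/d_i, a_{i+1} = floor((a_0 + m_{i+1})/d_{i+1}):
  m_1 = 1*50 - 0 = 50, d_1 = (2502 - 50^2)/1 = 2/1 = 2, a_1 = floor((50 + 50)/2) = 50.
  m_2 = 2*50 - 50 = 50, d_2 = (2502 - 50^2)/2 = 2/2 = 1, a_2 = floor((50 + 50)/1) = 100.
  m_3 = 1*100 - 50 = 50, d_3 = (2502 - 50^2)/1 = 2/1 = 2: (m_3, d_3) = (m_1, d_1) = (50, 2), so from here the quotients repeat a_1, a_2; the period length is 2.
Hence the expansion of sqrt(2502) is a_0 = 50 followed by the repeating block 50, 100 (period 2).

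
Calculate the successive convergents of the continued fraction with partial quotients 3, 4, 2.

Using the convergent recurrence p_i = a_i*p_{i-1} + p_{i-2}, q_i = a_i*q_{i-1} + q_{i-2} with p_{-2}=0, p_{-1}=1, q_{-2}=1, q_{-1}=0:
  i=0: a_0=3, p_0 = 3*1 + 0 = 3, q_0 = 3*0 + 1 = 1.
  i=1: a_1=4, p_1 = 4*3 + 1 = 13, q_1 = 4*1 + 0 = 4.
  i=2: a_2=2, p_2 = 2*13 + 3 = 29, q_2 = 2*4 + 1 = 9.

3/1, 13/4, 29/9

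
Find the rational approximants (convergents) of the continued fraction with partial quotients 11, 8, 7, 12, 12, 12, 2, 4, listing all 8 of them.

Using the convergent recurrence p_i = a_i*p_{i-1} + p_{i-2}, q_i = a_i*q_{i-1} + q_{i-2} with p_{-2}=0, p_{-1}=1, q_{-2}=1, q_{-1}=0:
  i=0: a_0=11, p_0 = 11*1 + 0 = 11, q_0 = 11*0 + 1 = 1.
  i=1: a_1=8, p_1 = 8*11 + 1 = 89, q_1 = 8*1 + 0 = 8.
  i=2: a_2=7, p_2 = 7*89 + 11 = 634, q_2 = 7*8 + 1 = 57.
  i=3: a_3=12, p_3 = 12*634 + 89 = 7697, q_3 = 12*57 + 8 = 692.
  i=4: a_4=12, p_4 = 12*7697 + 634 = 92998, q_4 = 12*692 + 57 = 8361.
  i=5: a_5=12, p_5 = 12*92998 + 7697 = 1123673, q_5 = 12*8361 + 692 = 101024.
  i=6: a_6=2, p_6 = 2*1123673 + 92998 = 2340344, q_6 = 2*101024 + 8361 = 210409.
  i=7: a_7=4, p_7 = 4*2340344 + 1123673 = 10485049, q_7 = 4*210409 + 101024 = 942660.

11/1, 89/8, 634/57, 7697/692, 92998/8361, 1123673/101024, 2340344/210409, 10485049/942660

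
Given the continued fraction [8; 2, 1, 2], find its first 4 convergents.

8/1, 17/2, 25/3, 67/8

Using the convergent recurrence p_i = a_i*p_{i-1} + p_{i-2}, q_i = a_i*q_{i-1} + q_{i-2} with p_{-2}=0, p_{-1}=1, q_{-2}=1, q_{-1}=0:
  i=0: a_0=8, p_0 = 8*1 + 0 = 8, q_0 = 8*0 + 1 = 1.
  i=1: a_1=2, p_1 = 2*8 + 1 = 17, q_1 = 2*1 + 0 = 2.
  i=2: a_2=1, p_2 = 1*17 + 8 = 25, q_2 = 1*2 + 1 = 3.
  i=3: a_3=2, p_3 = 2*25 + 17 = 67, q_3 = 2*3 + 2 = 8.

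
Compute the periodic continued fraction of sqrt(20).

[4; (2, 8)]

Write x_i = (sqrt(20) + m_i)/d_i with (m_0, d_0) = (0, 1). a_0 = floor(sqrt(20)) = 4, since 4^2 = 16 <= 20 < 25 = 5^2.
Iterate m_{i+1} = d_i*a_i - m_i, d_{i+1} = (20 - m_{i+1}^2)/d_i, a_{i+1} = floor((a_0 + m_{i+1})/d_{i+1}):
  m_1 = 1*4 - 0 = 4, d_1 = (20 - 4^2)/1 = 4/1 = 4, a_1 = floor((4 + 4)/4) = 2.
  m_2 = 4*2 - 4 = 4, d_2 = (20 - 4^2)/4 = 4/4 = 1, a_2 = floor((4 + 4)/1) = 8.
  m_3 = 1*8 - 4 = 4, d_3 = (20 - 4^2)/1 = 4/1 = 4: (m_3, d_3) = (m_1, d_1) = (4, 4), so from here the quotients repeat a_1, a_2; the period length is 2.
Hence the expansion of sqrt(20) is a_0 = 4 followed by the repeating block 2, 8 (period 2).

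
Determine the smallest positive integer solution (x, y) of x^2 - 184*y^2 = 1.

First expand sqrt(184) as a continued fraction. With x_i = (sqrt(184) + m_i)/d_i and (m_0, d_0) = (0, 1): a_0 = floor(sqrt(184)) = 13, since 13^2 = 169 <= 184 < 196 = 14^2.
Iterate m_{i+1} = d_i*a_i - m_i, d_{i+1} = (184 - m_{i+1}^2)/d_i, a_{i+1} = floor((a_0 + m_{i+1})/d_{i+1}):
  m_1 = 1*13 - 0 = 13, d_1 = (184 - 13^2)/1 = 15/1 = 15, a_1 = floor((13 + 13)/15) = 1.
  m_2 = 15*1 - 13 = 2, d_2 = (184 - 2^2)/15 = 180/15 = 12, a_2 = floor((13 + 2)/12) = 1.
  m_3 = 12*1 - 2 = 10, d_3 = (184 - 10^2)/12 = 84/12 = 7, a_3 = floor((13 + 10)/7) = 3.
  m_4 = 7*3 - 10 = 11, d_4 = (184 - 11^2)/7 = 63/7 = 9, a_4 = floor((13 + 11)/9) = 2.
  m_5 = 9*2 - 11 = 7, d_5 = (184 - 7^2)/9 = 135/9 = 15, a_5 = floor((13 + 7)/15) = 1.
  m_6 = 15*1 - 7 = 8, d_6 = (184 - 8^2)/15 = 120/15 = 8, a_6 = floor((13 + 8)/8) = 2.
  m_7 = 8*2 - 8 = 8, d_7 = (184 - 8^2)/8 = 120/8 = 15, a_7 = floor((13 + 8)/15) = 1.
  m_8 = 15*1 - 8 = 7, d_8 = (184 - 7^2)/15 = 135/15 = 9, a_8 = floor((13 + 7)/9) = 2.
  m_9 = 9*2 - 7 = 11, d_9 = (184 - 11^2)/9 = 63/9 = 7, a_9 = floor((13 + 11)/7) = 3.
  m_10 = 7*3 - 11 = 10, d_10 = (184 - 10^2)/7 = 84/7 = 12, a_10 = floor((13 + 10)/12) = 1.
  m_11 = 12*1 - 10 = 2, d_11 = (184 - 2^2)/12 = 180/12 = 15, a_11 = floor((13 + 2)/15) = 1.
  m_12 = 15*1 - 2 = 13, d_12 = (184 - 13^2)/15 = 15/15 = 1, a_12 = floor((13 + 13)/1) = 26.
  m_13 = 1*26 - 13 = 13, d_13 = (184 - 13^2)/1 = 15/1 = 15: (m_13, d_13) = (m_1, d_1) = (13, 15), so from here the quotients repeat a_1, ..., a_12; the period length is 12.
So sqrt(184) = [13; (1, 1, 3, 2, 1, 2, 1, 2, 3, 1, 1, 26)] with period length k = 12.
k is even, so the fundamental solution of x^2 - 184y^2 = 1 is (p_{k-1}, q_{k-1}) = (p_11, q_11); compute convergents through index 11.
Convergents (p_i = a_i*p_{i-1} + p_{i-2}, q_i = a_i*q_{i-1} + q_{i-2} with p_{-2}=0, p_{-1}=1, q_{-2}=1, q_{-1}=0):
  i=0: a_0=13, p_0 = 13*1 + 0 = 13, q_0 = 13*0 + 1 = 1.
  i=1: a_1=1, p_1 = 1*13 + 1 = 14, q_1 = 1*1 + 0 = 1.
  i=2: a_2=1, p_2 = 1*14 + 13 = 27, q_2 = 1*1 + 1 = 2.
  i=3: a_3=3, p_3 = 3*27 + 14 = 95, q_3 = 3*2 + 1 = 7.
  i=4: a_4=2, p_4 = 2*95 + 27 = 217, q_4 = 2*7 + 2 = 16.
  i=5: a_5=1, p_5 = 1*217 + 95 = 312, q_5 = 1*16 + 7 = 23.
  i=6: a_6=2, p_6 = 2*312 + 217 = 841, q_6 = 2*23 + 16 = 62.
  i=7: a_7=1, p_7 = 1*841 + 312 = 1153, q_7 = 1*62 + 23 = 85.
  i=8: a_8=2, p_8 = 2*1153 + 841 = 3147, q_8 = 2*85 + 62 = 232.
  i=9: a_9=3, p_9 = 3*3147 + 1153 = 10594, q_9 = 3*232 + 85 = 781.
  i=10: a_10=1, p_10 = 1*10594 + 3147 = 13741, q_10 = 1*781 + 232 = 1013.
  i=11: a_11=1, p_11 = 1*13741 + 10594 = 24335, q_11 = 1*1013 + 781 = 1794.
Check: 24335^2 - 184*1794^2 = 592192225 - 592192224 = 1, so (x, y) = (24335, 1794) solves the equation, and by the theorem it is the least positive solution.

(x, y) = (24335, 1794)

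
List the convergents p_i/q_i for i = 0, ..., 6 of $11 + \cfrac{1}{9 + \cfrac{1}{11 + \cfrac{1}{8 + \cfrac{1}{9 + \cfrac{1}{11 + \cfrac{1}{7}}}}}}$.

Using the convergent recurrence p_i = a_i*p_{i-1} + p_{i-2}, q_i = a_i*q_{i-1} + q_{i-2} with p_{-2}=0, p_{-1}=1, q_{-2}=1, q_{-1}=0:
  i=0: a_0=11, p_0 = 11*1 + 0 = 11, q_0 = 11*0 + 1 = 1.
  i=1: a_1=9, p_1 = 9*11 + 1 = 100, q_1 = 9*1 + 0 = 9.
  i=2: a_2=11, p_2 = 11*100 + 11 = 1111, q_2 = 11*9 + 1 = 100.
  i=3: a_3=8, p_3 = 8*1111 + 100 = 8988, q_3 = 8*100 + 9 = 809.
  i=4: a_4=9, p_4 = 9*8988 + 1111 = 82003, q_4 = 9*809 + 100 = 7381.
  i=5: a_5=11, p_5 = 11*82003 + 8988 = 911021, q_5 = 11*7381 + 809 = 82000.
  i=6: a_6=7, p_6 = 7*911021 + 82003 = 6459150, q_6 = 7*82000 + 7381 = 581381.

11/1, 100/9, 1111/100, 8988/809, 82003/7381, 911021/82000, 6459150/581381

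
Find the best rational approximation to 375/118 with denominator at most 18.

54/17

Expand x = 375/118 as a continued fraction with the Euclidean algorithm:
  375 = 3*118 + 21, so a_0 = 3.
  118 = 5*21 + 13, so a_1 = 5.
  21 = 1*13 + 8, so a_2 = 1.
  13 = 1*8 + 5, so a_3 = 1.
  8 = 1*5 + 3, so a_4 = 1.
  5 = 1*3 + 2, so a_5 = 1.
  3 = 1*2 + 1, so a_6 = 1.
  2 = 2*1 + 0, so a_7 = 2.
so x = [3; 5, 1, 1, 1, 1, 1, 2].
Convergents (p_i = a_i*p_{i-1} + p_{i-2}, q_i = a_i*q_{i-1} + q_{i-2} with p_{-2}=0, p_{-1}=1, q_{-2}=1, q_{-1}=0), until the denominator exceeds 18:
  i=0: a_0=3, p_0 = 3*1 + 0 = 3, q_0 = 3*0 + 1 = 1.
  i=1: a_1=5, p_1 = 5*3 + 1 = 16, q_1 = 5*1 + 0 = 5.
  i=2: a_2=1, p_2 = 1*16 + 3 = 19, q_2 = 1*5 + 1 = 6.
  i=3: a_3=1, p_3 = 1*19 + 16 = 35, q_3 = 1*6 + 5 = 11.
  i=4: a_4=1, p_4 = 1*35 + 19 = 54, q_4 = 1*11 + 6 = 17.
  i=5: a_5=1, p_5 = 1*54 + 35 = 89, q_5 = 1*17 + 11 = 28.
q_5 = 28 > 18, so the last convergent with denominator <= 18 is p_4/q_4 = 54/17.
The closest fraction with denominator <= 18 is either p_4/q_4 or the intermediate fraction (k*p_4 + p_3)/(k*q_4 + q_3) with the largest k >= 1 whose denominator stays <= 18; these approach x as k grows, and every other convergent or intermediate fraction in range is farther away.
Largest k: floor((18 - q_3)/q_4) = floor((18 - 11)/17) = 0.
Since k = 0, no intermediate fraction beyond p_4/q_4 has denominator <= 18, so the convergent 54/17 is the closest (its error is |375*17 - 54*118|/(118*17) = 3/2006).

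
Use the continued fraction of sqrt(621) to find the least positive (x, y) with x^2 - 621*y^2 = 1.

(x, y) = (7775, 312)

First expand sqrt(621) as a continued fraction. With x_i = (sqrt(621) + m_i)/d_i and (m_0, d_0) = (0, 1): a_0 = floor(sqrt(621)) = 24, since 24^2 = 576 <= 621 < 625 = 25^2.
Iterate m_{i+1} = d_i*a_i - m_i, d_{i+1} = (621 - m_{i+1}^2)/d_i, a_{i+1} = floor((a_0 + m_{i+1})/d_{i+1}):
  m_1 = 1*24 - 0 = 24, d_1 = (621 - 24^2)/1 = 45/1 = 45, a_1 = floor((24 + 24)/45) = 1.
  m_2 = 45*1 - 24 = 21, d_2 = (621 - 21^2)/45 = 180/45 = 4, a_2 = floor((24 + 21)/4) = 11.
  m_3 = 4*11 - 21 = 23, d_3 = (621 - 23^2)/4 = 92/4 = 23, a_3 = floor((24 + 23)/23) = 2.
  m_4 = 23*2 - 23 = 23, d_4 = (621 - 23^2)/23 = 92/23 = 4, a_4 = floor((24 + 23)/4) = 11.
  m_5 = 4*11 - 23 = 21, d_5 = (621 - 21^2)/4 = 180/4 = 45, a_5 = floor((24 + 21)/45) = 1.
  m_6 = 45*1 - 21 = 24, d_6 = (621 - 24^2)/45 = 45/45 = 1, a_6 = floor((24 + 24)/1) = 48.
  m_7 = 1*48 - 24 = 24, d_7 = (621 - 24^2)/1 = 45/1 = 45: (m_7, d_7) = (m_1, d_1) = (24, 45), so from here the quotients repeat a_1, ..., a_6; the period length is 6.
So sqrt(621) = [24; (1, 11, 2, 11, 1, 48)] with period length k = 6.
k is even, so the fundamental solution of x^2 - 621y^2 = 1 is (p_{k-1}, q_{k-1}) = (p_5, q_5); compute convergents through index 5.
Convergents (p_i = a_i*p_{i-1} + p_{i-2}, q_i = a_i*q_{i-1} + q_{i-2} with p_{-2}=0, p_{-1}=1, q_{-2}=1, q_{-1}=0):
  i=0: a_0=24, p_0 = 24*1 + 0 = 24, q_0 = 24*0 + 1 = 1.
  i=1: a_1=1, p_1 = 1*24 + 1 = 25, q_1 = 1*1 + 0 = 1.
  i=2: a_2=11, p_2 = 11*25 + 24 = 299, q_2 = 11*1 + 1 = 12.
  i=3: a_3=2, p_3 = 2*299 + 25 = 623, q_3 = 2*12 + 1 = 25.
  i=4: a_4=11, p_4 = 11*623 + 299 = 7152, q_4 = 11*25 + 12 = 287.
  i=5: a_5=1, p_5 = 1*7152 + 623 = 7775, q_5 = 1*287 + 25 = 312.
Check: 7775^2 - 621*312^2 = 60450625 - 60450624 = 1, so (x, y) = (7775, 312) solves the equation, and by the theorem it is the least positive solution.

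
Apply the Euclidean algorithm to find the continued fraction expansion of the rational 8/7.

[1; 7]

Run the Euclidean algorithm on 8 and 7; the successive quotients are the partial quotients a_0, a_1, ... (each step inverts the fractional part left over by the previous one):
  8 = 1*7 + 1, so a_0 = 1.
  7 = 7*1 + 0, so a_1 = 7.
The remainder reaches 0 after 2 divisions, so the expansion has 2 partial quotients, read off in order.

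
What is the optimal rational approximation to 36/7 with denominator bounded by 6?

Expand x = 36/7 as a continued fraction with the Euclidean algorithm:
  36 = 5*7 + 1, so a_0 = 5.
  7 = 7*1 + 0, so a_1 = 7.
so x = [5; 7].
Convergents (p_i = a_i*p_{i-1} + p_{i-2}, q_i = a_i*q_{i-1} + q_{i-2} with p_{-2}=0, p_{-1}=1, q_{-2}=1, q_{-1}=0), until the denominator exceeds 6:
  i=0: a_0=5, p_0 = 5*1 + 0 = 5, q_0 = 5*0 + 1 = 1.
  i=1: a_1=7, p_1 = 7*5 + 1 = 36, q_1 = 7*1 + 0 = 7.
q_1 = 7 > 6, so the last convergent with denominator <= 6 is p_0/q_0 = 5/1.
The closest fraction with denominator <= 6 is either p_0/q_0 or the intermediate fraction (k*p_0 + p_{-1})/(k*q_0 + q_{-1}) with the largest k >= 1 whose denominator stays <= 6; these approach x as k grows, and every other convergent or intermediate fraction in range is farther away.
Largest k: floor((6 - q_{-1})/q_0) = floor((6 - 0)/1) = 6 (using the seeds p_{-1} = 1, q_{-1} = 0).
That gives (6*5 + 1)/(6*1 + 0) = 31/6.
Compare the errors: |x - 5/1| = |36*1 - 5*7|/(7*1) = 1/7, and |x - 31/6| = |36*6 - 31*7|/(7*6) = 1/42.
Cross-multiplying, 1*7 = 7 < 42 = 1*42, so 1/42 is smaller: the intermediate fraction 31/6 is closer to x than 5/1.

31/6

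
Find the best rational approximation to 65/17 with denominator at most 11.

Expand x = 65/17 as a continued fraction with the Euclidean algorithm:
  65 = 3*17 + 14, so a_0 = 3.
  17 = 1*14 + 3, so a_1 = 1.
  14 = 4*3 + 2, so a_2 = 4.
  3 = 1*2 + 1, so a_3 = 1.
  2 = 2*1 + 0, so a_4 = 2.
so x = [3; 1, 4, 1, 2].
Convergents (p_i = a_i*p_{i-1} + p_{i-2}, q_i = a_i*q_{i-1} + q_{i-2} with p_{-2}=0, p_{-1}=1, q_{-2}=1, q_{-1}=0), until the denominator exceeds 11:
  i=0: a_0=3, p_0 = 3*1 + 0 = 3, q_0 = 3*0 + 1 = 1.
  i=1: a_1=1, p_1 = 1*3 + 1 = 4, q_1 = 1*1 + 0 = 1.
  i=2: a_2=4, p_2 = 4*4 + 3 = 19, q_2 = 4*1 + 1 = 5.
  i=3: a_3=1, p_3 = 1*19 + 4 = 23, q_3 = 1*5 + 1 = 6.
  i=4: a_4=2, p_4 = 2*23 + 19 = 65, q_4 = 2*6 + 5 = 17.
q_4 = 17 > 11, so the last convergent with denominator <= 11 is p_3/q_3 = 23/6.
The closest fraction with denominator <= 11 is either p_3/q_3 or the intermediate fraction (k*p_3 + p_2)/(k*q_3 + q_2) with the largest k >= 1 whose denominator stays <= 11; these approach x as k grows, and every other convergent or intermediate fraction in range is farther away.
Largest k: floor((11 - q_2)/q_3) = floor((11 - 5)/6) = 1.
That gives (1*23 + 19)/(1*6 + 5) = 42/11.
Compare the errors: |x - 23/6| = |65*6 - 23*17|/(17*6) = 1/102, and |x - 42/11| = |65*11 - 42*17|/(17*11) = 1/187.
Cross-multiplying, 1*102 = 102 < 187 = 1*187, so 1/187 is smaller: the intermediate fraction 42/11 is closer to x than 23/6.

42/11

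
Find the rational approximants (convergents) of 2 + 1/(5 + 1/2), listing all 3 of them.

Using the convergent recurrence p_i = a_i*p_{i-1} + p_{i-2}, q_i = a_i*q_{i-1} + q_{i-2} with p_{-2}=0, p_{-1}=1, q_{-2}=1, q_{-1}=0:
  i=0: a_0=2, p_0 = 2*1 + 0 = 2, q_0 = 2*0 + 1 = 1.
  i=1: a_1=5, p_1 = 5*2 + 1 = 11, q_1 = 5*1 + 0 = 5.
  i=2: a_2=2, p_2 = 2*11 + 2 = 24, q_2 = 2*5 + 1 = 11.

2/1, 11/5, 24/11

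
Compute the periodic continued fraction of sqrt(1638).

[40; (2, 8, 2, 80)]

Write x_i = (sqrt(1638) + m_i)/d_i with (m_0, d_0) = (0, 1). a_0 = floor(sqrt(1638)) = 40, since 40^2 = 1600 <= 1638 < 1681 = 41^2.
Iterate m_{i+1} = d_i*a_i - m_i, d_{i+1} = (1638 - m_{i+1}^2)/d_i, a_{i+1} = floor((a_0 + m_{i+1})/d_{i+1}):
  m_1 = 1*40 - 0 = 40, d_1 = (1638 - 40^2)/1 = 38/1 = 38, a_1 = floor((40 + 40)/38) = 2.
  m_2 = 38*2 - 40 = 36, d_2 = (1638 - 36^2)/38 = 342/38 = 9, a_2 = floor((40 + 36)/9) = 8.
  m_3 = 9*8 - 36 = 36, d_3 = (1638 - 36^2)/9 = 342/9 = 38, a_3 = floor((40 + 36)/38) = 2.
  m_4 = 38*2 - 36 = 40, d_4 = (1638 - 40^2)/38 = 38/38 = 1, a_4 = floor((40 + 40)/1) = 80.
  m_5 = 1*80 - 40 = 40, d_5 = (1638 - 40^2)/1 = 38/1 = 38: (m_5, d_5) = (m_1, d_1) = (40, 38), so from here the quotients repeat a_1, ..., a_4; the period length is 4.
Hence the expansion of sqrt(1638) is a_0 = 40 followed by the repeating block 2, 8, 2, 80 (period 4).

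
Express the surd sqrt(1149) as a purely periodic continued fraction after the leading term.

Write x_i = (sqrt(1149) + m_i)/d_i with (m_0, d_0) = (0, 1). a_0 = floor(sqrt(1149)) = 33, since 33^2 = 1089 <= 1149 < 1156 = 34^2.
Iterate m_{i+1} = d_i*a_i - m_i, d_{i+1} = (1149 - m_{i+1}^2)/d_i, a_{i+1} = floor((a_0 + m_{i+1})/d_{i+1}):
  m_1 = 1*33 - 0 = 33, d_1 = (1149 - 33^2)/1 = 60/1 = 60, a_1 = floor((33 + 33)/60) = 1.
  m_2 = 60*1 - 33 = 27, d_2 = (1149 - 27^2)/60 = 420/60 = 7, a_2 = floor((33 + 27)/7) = 8.
  m_3 = 7*8 - 27 = 29, d_3 = (1149 - 29^2)/7 = 308/7 = 44, a_3 = floor((33 + 29)/44) = 1.
  m_4 = 44*1 - 29 = 15, d_4 = (1149 - 15^2)/44 = 924/44 = 21, a_4 = floor((33 + 15)/21) = 2.
  m_5 = 21*2 - 15 = 27, d_5 = (1149 - 27^2)/21 = 420/21 = 20, a_5 = floor((33 + 27)/20) = 3.
  m_6 = 20*3 - 27 = 33, d_6 = (1149 - 33^2)/20 = 60/20 = 3, a_6 = floor((33 + 33)/3) = 22.
  m_7 = 3*22 - 33 = 33, d_7 = (1149 - 33^2)/3 = 60/3 = 20, a_7 = floor((33 + 33)/20) = 3.
  m_8 = 20*3 - 33 = 27, d_8 = (1149 - 27^2)/20 = 420/20 = 21, a_8 = floor((33 + 27)/21) = 2.
  m_9 = 21*2 - 27 = 15, d_9 = (1149 - 15^2)/21 = 924/21 = 44, a_9 = floor((33 + 15)/44) = 1.
  m_10 = 44*1 - 15 = 29, d_10 = (1149 - 29^2)/44 = 308/44 = 7, a_10 = floor((33 + 29)/7) = 8.
  m_11 = 7*8 - 29 = 27, d_11 = (1149 - 27^2)/7 = 420/7 = 60, a_11 = floor((33 + 27)/60) = 1.
  m_12 = 60*1 - 27 = 33, d_12 = (1149 - 33^2)/60 = 60/60 = 1, a_12 = floor((33 + 33)/1) = 66.
  m_13 = 1*66 - 33 = 33, d_13 = (1149 - 33^2)/1 = 60/1 = 60: (m_13, d_13) = (m_1, d_1) = (33, 60), so from here the quotients repeat a_1, ..., a_12; the period length is 12.
Hence the expansion of sqrt(1149) is a_0 = 33 followed by the repeating block 1, 8, 1, 2, 3, 22, 3, 2, 1, 8, 1, 66 (period 12).

[33; (1, 8, 1, 2, 3, 22, 3, 2, 1, 8, 1, 66)]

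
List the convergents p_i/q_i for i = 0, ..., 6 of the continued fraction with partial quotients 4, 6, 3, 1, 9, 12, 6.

Using the convergent recurrence p_i = a_i*p_{i-1} + p_{i-2}, q_i = a_i*q_{i-1} + q_{i-2} with p_{-2}=0, p_{-1}=1, q_{-2}=1, q_{-1}=0:
  i=0: a_0=4, p_0 = 4*1 + 0 = 4, q_0 = 4*0 + 1 = 1.
  i=1: a_1=6, p_1 = 6*4 + 1 = 25, q_1 = 6*1 + 0 = 6.
  i=2: a_2=3, p_2 = 3*25 + 4 = 79, q_2 = 3*6 + 1 = 19.
  i=3: a_3=1, p_3 = 1*79 + 25 = 104, q_3 = 1*19 + 6 = 25.
  i=4: a_4=9, p_4 = 9*104 + 79 = 1015, q_4 = 9*25 + 19 = 244.
  i=5: a_5=12, p_5 = 12*1015 + 104 = 12284, q_5 = 12*244 + 25 = 2953.
  i=6: a_6=6, p_6 = 6*12284 + 1015 = 74719, q_6 = 6*2953 + 244 = 17962.

4/1, 25/6, 79/19, 104/25, 1015/244, 12284/2953, 74719/17962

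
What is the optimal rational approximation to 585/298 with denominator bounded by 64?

Expand x = 585/298 as a continued fraction with the Euclidean algorithm:
  585 = 1*298 + 287, so a_0 = 1.
  298 = 1*287 + 11, so a_1 = 1.
  287 = 26*11 + 1, so a_2 = 26.
  11 = 11*1 + 0, so a_3 = 11.
so x = [1; 1, 26, 11].
Convergents (p_i = a_i*p_{i-1} + p_{i-2}, q_i = a_i*q_{i-1} + q_{i-2} with p_{-2}=0, p_{-1}=1, q_{-2}=1, q_{-1}=0), until the denominator exceeds 64:
  i=0: a_0=1, p_0 = 1*1 + 0 = 1, q_0 = 1*0 + 1 = 1.
  i=1: a_1=1, p_1 = 1*1 + 1 = 2, q_1 = 1*1 + 0 = 1.
  i=2: a_2=26, p_2 = 26*2 + 1 = 53, q_2 = 26*1 + 1 = 27.
  i=3: a_3=11, p_3 = 11*53 + 2 = 585, q_3 = 11*27 + 1 = 298.
q_3 = 298 > 64, so the last convergent with denominator <= 64 is p_2/q_2 = 53/27.
The closest fraction with denominator <= 64 is either p_2/q_2 or the intermediate fraction (k*p_2 + p_1)/(k*q_2 + q_1) with the largest k >= 1 whose denominator stays <= 64; these approach x as k grows, and every other convergent or intermediate fraction in range is farther away.
Largest k: floor((64 - q_1)/q_2) = floor((64 - 1)/27) = 2.
That gives (2*53 + 2)/(2*27 + 1) = 108/55.
Compare the errors: |x - 53/27| = |585*27 - 53*298|/(298*27) = 1/8046, and |x - 108/55| = |585*55 - 108*298|/(298*55) = 9/16390.
Cross-multiplying, 1*16390 = 16390 < 72414 = 9*8046, so 1/8046 is smaller: the convergent 53/27 is closer to x than 108/55.

53/27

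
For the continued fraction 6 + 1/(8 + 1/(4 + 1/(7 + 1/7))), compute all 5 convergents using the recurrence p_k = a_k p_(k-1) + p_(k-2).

6/1, 49/8, 202/33, 1463/239, 10443/1706

Using the convergent recurrence p_i = a_i*p_{i-1} + p_{i-2}, q_i = a_i*q_{i-1} + q_{i-2} with p_{-2}=0, p_{-1}=1, q_{-2}=1, q_{-1}=0:
  i=0: a_0=6, p_0 = 6*1 + 0 = 6, q_0 = 6*0 + 1 = 1.
  i=1: a_1=8, p_1 = 8*6 + 1 = 49, q_1 = 8*1 + 0 = 8.
  i=2: a_2=4, p_2 = 4*49 + 6 = 202, q_2 = 4*8 + 1 = 33.
  i=3: a_3=7, p_3 = 7*202 + 49 = 1463, q_3 = 7*33 + 8 = 239.
  i=4: a_4=7, p_4 = 7*1463 + 202 = 10443, q_4 = 7*239 + 33 = 1706.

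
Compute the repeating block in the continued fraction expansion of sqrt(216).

Write x_i = (sqrt(216) + m_i)/d_i with (m_0, d_0) = (0, 1). a_0 = floor(sqrt(216)) = 14, since 14^2 = 196 <= 216 < 225 = 15^2.
Iterate m_{i+1} = d_i*a_i - m_i, d_{i+1} = (216 - m_{i+1}^2)/d_i, a_{i+1} = floor((a_0 + m_{i+1})/d_{i+1}):
  m_1 = 1*14 - 0 = 14, d_1 = (216 - 14^2)/1 = 20/1 = 20, a_1 = floor((14 + 14)/20) = 1.
  m_2 = 20*1 - 14 = 6, d_2 = (216 - 6^2)/20 = 180/20 = 9, a_2 = floor((14 + 6)/9) = 2.
  m_3 = 9*2 - 6 = 12, d_3 = (216 - 12^2)/9 = 72/9 = 8, a_3 = floor((14 + 12)/8) = 3.
  m_4 = 8*3 - 12 = 12, d_4 = (216 - 12^2)/8 = 72/8 = 9, a_4 = floor((14 + 12)/9) = 2.
  m_5 = 9*2 - 12 = 6, d_5 = (216 - 6^2)/9 = 180/9 = 20, a_5 = floor((14 + 6)/20) = 1.
  m_6 = 20*1 - 6 = 14, d_6 = (216 - 14^2)/20 = 20/20 = 1, a_6 = floor((14 + 14)/1) = 28.
  m_7 = 1*28 - 14 = 14, d_7 = (216 - 14^2)/1 = 20/1 = 20: (m_7, d_7) = (m_1, d_1) = (14, 20), so from here the quotients repeat a_1, ..., a_6; the period length is 6.
Hence the expansion of sqrt(216) is a_0 = 14 followed by the repeating block 1, 2, 3, 2, 1, 28 (period 6).

[14; (1, 2, 3, 2, 1, 28)]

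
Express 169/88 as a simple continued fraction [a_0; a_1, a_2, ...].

Run the Euclidean algorithm on 169 and 88; the successive quotients are the partial quotients a_0, a_1, ... (each step inverts the fractional part left over by the previous one):
  169 = 1*88 + 81, so a_0 = 1.
  88 = 1*81 + 7, so a_1 = 1.
  81 = 11*7 + 4, so a_2 = 11.
  7 = 1*4 + 3, so a_3 = 1.
  4 = 1*3 + 1, so a_4 = 1.
  3 = 3*1 + 0, so a_5 = 3.
The remainder reaches 0 after 6 divisions, so the expansion has 6 partial quotients, read off in order.

[1; 1, 11, 1, 1, 3]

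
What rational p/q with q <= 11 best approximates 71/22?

29/9

Expand x = 71/22 as a continued fraction with the Euclidean algorithm:
  71 = 3*22 + 5, so a_0 = 3.
  22 = 4*5 + 2, so a_1 = 4.
  5 = 2*2 + 1, so a_2 = 2.
  2 = 2*1 + 0, so a_3 = 2.
so x = [3; 4, 2, 2].
Convergents (p_i = a_i*p_{i-1} + p_{i-2}, q_i = a_i*q_{i-1} + q_{i-2} with p_{-2}=0, p_{-1}=1, q_{-2}=1, q_{-1}=0), until the denominator exceeds 11:
  i=0: a_0=3, p_0 = 3*1 + 0 = 3, q_0 = 3*0 + 1 = 1.
  i=1: a_1=4, p_1 = 4*3 + 1 = 13, q_1 = 4*1 + 0 = 4.
  i=2: a_2=2, p_2 = 2*13 + 3 = 29, q_2 = 2*4 + 1 = 9.
  i=3: a_3=2, p_3 = 2*29 + 13 = 71, q_3 = 2*9 + 4 = 22.
q_3 = 22 > 11, so the last convergent with denominator <= 11 is p_2/q_2 = 29/9.
The closest fraction with denominator <= 11 is either p_2/q_2 or the intermediate fraction (k*p_2 + p_1)/(k*q_2 + q_1) with the largest k >= 1 whose denominator stays <= 11; these approach x as k grows, and every other convergent or intermediate fraction in range is farther away.
Largest k: floor((11 - q_1)/q_2) = floor((11 - 4)/9) = 0.
Since k = 0, no intermediate fraction beyond p_2/q_2 has denominator <= 11, so the convergent 29/9 is the closest (its error is |71*9 - 29*22|/(22*9) = 1/198).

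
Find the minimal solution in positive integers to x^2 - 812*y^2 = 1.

First expand sqrt(812) as a continued fraction. With x_i = (sqrt(812) + m_i)/d_i and (m_0, d_0) = (0, 1): a_0 = floor(sqrt(812)) = 28, since 28^2 = 784 <= 812 < 841 = 29^2.
Iterate m_{i+1} = d_i*a_i - m_i, d_{i+1} = (812 - m_{i+1}^2)/d_i, a_{i+1} = floor((a_0 + m_{i+1})/d_{i+1}):
  m_1 = 1*28 - 0 = 28, d_1 = (812 - 28^2)/1 = 28/1 = 28, a_1 = floor((28 + 28)/28) = 2.
  m_2 = 28*2 - 28 = 28, d_2 = (812 - 28^2)/28 = 28/28 = 1, a_2 = floor((28 + 28)/1) = 56.
  m_3 = 1*56 - 28 = 28, d_3 = (812 - 28^2)/1 = 28/1 = 28: (m_3, d_3) = (m_1, d_1) = (28, 28), so from here the quotients repeat a_1, a_2; the period length is 2.
So sqrt(812) = [28; (2, 56)] with period length k = 2.
k is even, so the fundamental solution of x^2 - 812y^2 = 1 is (p_{k-1}, q_{k-1}) = (p_1, q_1); compute convergents through index 1.
Convergents (p_i = a_i*p_{i-1} + p_{i-2}, q_i = a_i*q_{i-1} + q_{i-2} with p_{-2}=0, p_{-1}=1, q_{-2}=1, q_{-1}=0):
  i=0: a_0=28, p_0 = 28*1 + 0 = 28, q_0 = 28*0 + 1 = 1.
  i=1: a_1=2, p_1 = 2*28 + 1 = 57, q_1 = 2*1 + 0 = 2.
Check: 57^2 - 812*2^2 = 3249 - 3248 = 1, so (x, y) = (57, 2) solves the equation, and by the theorem it is the least positive solution.

(x, y) = (57, 2)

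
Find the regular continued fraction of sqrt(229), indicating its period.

[15; (7, 1, 1, 7, 30)]

Write x_i = (sqrt(229) + m_i)/d_i with (m_0, d_0) = (0, 1). a_0 = floor(sqrt(229)) = 15, since 15^2 = 225 <= 229 < 256 = 16^2.
Iterate m_{i+1} = d_i*a_i - m_i, d_{i+1} = (229 - m_{i+1}^2)/d_i, a_{i+1} = floor((a_0 + m_{i+1})/d_{i+1}):
  m_1 = 1*15 - 0 = 15, d_1 = (229 - 15^2)/1 = 4/1 = 4, a_1 = floor((15 + 15)/4) = 7.
  m_2 = 4*7 - 15 = 13, d_2 = (229 - 13^2)/4 = 60/4 = 15, a_2 = floor((15 + 13)/15) = 1.
  m_3 = 15*1 - 13 = 2, d_3 = (229 - 2^2)/15 = 225/15 = 15, a_3 = floor((15 + 2)/15) = 1.
  m_4 = 15*1 - 2 = 13, d_4 = (229 - 13^2)/15 = 60/15 = 4, a_4 = floor((15 + 13)/4) = 7.
  m_5 = 4*7 - 13 = 15, d_5 = (229 - 15^2)/4 = 4/4 = 1, a_5 = floor((15 + 15)/1) = 30.
  m_6 = 1*30 - 15 = 15, d_6 = (229 - 15^2)/1 = 4/1 = 4: (m_6, d_6) = (m_1, d_1) = (15, 4), so from here the quotients repeat a_1, ..., a_5; the period length is 5.
Hence the expansion of sqrt(229) is a_0 = 15 followed by the repeating block 7, 1, 1, 7, 30 (period 5).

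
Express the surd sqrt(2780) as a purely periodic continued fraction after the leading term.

[52; (1, 2, 1, 1, 1, 4, 1, 1, 1, 2, 1, 104)]

Write x_i = (sqrt(2780) + m_i)/d_i with (m_0, d_0) = (0, 1). a_0 = floor(sqrt(2780)) = 52, since 52^2 = 2704 <= 2780 < 2809 = 53^2.
Iterate m_{i+1} = d_i*a_i - m_i, d_{i+1} = (2780 - m_{i+1}^2)/d_i, a_{i+1} = floor((a_0 + m_{i+1})/d_{i+1}):
  m_1 = 1*52 - 0 = 52, d_1 = (2780 - 52^2)/1 = 76/1 = 76, a_1 = floor((52 + 52)/76) = 1.
  m_2 = 76*1 - 52 = 24, d_2 = (2780 - 24^2)/76 = 2204/76 = 29, a_2 = floor((52 + 24)/29) = 2.
  m_3 = 29*2 - 24 = 34, d_3 = (2780 - 34^2)/29 = 1624/29 = 56, a_3 = floor((52 + 34)/56) = 1.
  m_4 = 56*1 - 34 = 22, d_4 = (2780 - 22^2)/56 = 2296/56 = 41, a_4 = floor((52 + 22)/41) = 1.
  m_5 = 41*1 - 22 = 19, d_5 = (2780 - 19^2)/41 = 2419/41 = 59, a_5 = floor((52 + 19)/59) = 1.
  m_6 = 59*1 - 19 = 40, d_6 = (2780 - 40^2)/59 = 1180/59 = 20, a_6 = floor((52 + 40)/20) = 4.
  m_7 = 20*4 - 40 = 40, d_7 = (2780 - 40^2)/20 = 1180/20 = 59, a_7 = floor((52 + 40)/59) = 1.
  m_8 = 59*1 - 40 = 19, d_8 = (2780 - 19^2)/59 = 2419/59 = 41, a_8 = floor((52 + 19)/41) = 1.
  m_9 = 41*1 - 19 = 22, d_9 = (2780 - 22^2)/41 = 2296/41 = 56, a_9 = floor((52 + 22)/56) = 1.
  m_10 = 56*1 - 22 = 34, d_10 = (2780 - 34^2)/56 = 1624/56 = 29, a_10 = floor((52 + 34)/29) = 2.
  m_11 = 29*2 - 34 = 24, d_11 = (2780 - 24^2)/29 = 2204/29 = 76, a_11 = floor((52 + 24)/76) = 1.
  m_12 = 76*1 - 24 = 52, d_12 = (2780 - 52^2)/76 = 76/76 = 1, a_12 = floor((52 + 52)/1) = 104.
  m_13 = 1*104 - 52 = 52, d_13 = (2780 - 52^2)/1 = 76/1 = 76: (m_13, d_13) = (m_1, d_1) = (52, 76), so from here the quotients repeat a_1, ..., a_12; the period length is 12.
Hence the expansion of sqrt(2780) is a_0 = 52 followed by the repeating block 1, 2, 1, 1, 1, 4, 1, 1, 1, 2, 1, 104 (period 12).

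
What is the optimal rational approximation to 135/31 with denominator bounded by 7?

Expand x = 135/31 as a continued fraction with the Euclidean algorithm:
  135 = 4*31 + 11, so a_0 = 4.
  31 = 2*11 + 9, so a_1 = 2.
  11 = 1*9 + 2, so a_2 = 1.
  9 = 4*2 + 1, so a_3 = 4.
  2 = 2*1 + 0, so a_4 = 2.
so x = [4; 2, 1, 4, 2].
Convergents (p_i = a_i*p_{i-1} + p_{i-2}, q_i = a_i*q_{i-1} + q_{i-2} with p_{-2}=0, p_{-1}=1, q_{-2}=1, q_{-1}=0), until the denominator exceeds 7:
  i=0: a_0=4, p_0 = 4*1 + 0 = 4, q_0 = 4*0 + 1 = 1.
  i=1: a_1=2, p_1 = 2*4 + 1 = 9, q_1 = 2*1 + 0 = 2.
  i=2: a_2=1, p_2 = 1*9 + 4 = 13, q_2 = 1*2 + 1 = 3.
  i=3: a_3=4, p_3 = 4*13 + 9 = 61, q_3 = 4*3 + 2 = 14.
q_3 = 14 > 7, so the last convergent with denominator <= 7 is p_2/q_2 = 13/3.
The closest fraction with denominator <= 7 is either p_2/q_2 or the intermediate fraction (k*p_2 + p_1)/(k*q_2 + q_1) with the largest k >= 1 whose denominator stays <= 7; these approach x as k grows, and every other convergent or intermediate fraction in range is farther away.
Largest k: floor((7 - q_1)/q_2) = floor((7 - 2)/3) = 1.
That gives (1*13 + 9)/(1*3 + 2) = 22/5.
Compare the errors: |x - 13/3| = |135*3 - 13*31|/(31*3) = 2/93, and |x - 22/5| = |135*5 - 22*31|/(31*5) = 7/155.
Cross-multiplying, 2*155 = 310 < 651 = 7*93, so 2/93 is smaller: the convergent 13/3 is closer to x than 22/5.

13/3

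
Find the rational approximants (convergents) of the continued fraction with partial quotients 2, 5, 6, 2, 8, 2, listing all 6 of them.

2/1, 11/5, 68/31, 147/67, 1244/567, 2635/1201

Using the convergent recurrence p_i = a_i*p_{i-1} + p_{i-2}, q_i = a_i*q_{i-1} + q_{i-2} with p_{-2}=0, p_{-1}=1, q_{-2}=1, q_{-1}=0:
  i=0: a_0=2, p_0 = 2*1 + 0 = 2, q_0 = 2*0 + 1 = 1.
  i=1: a_1=5, p_1 = 5*2 + 1 = 11, q_1 = 5*1 + 0 = 5.
  i=2: a_2=6, p_2 = 6*11 + 2 = 68, q_2 = 6*5 + 1 = 31.
  i=3: a_3=2, p_3 = 2*68 + 11 = 147, q_3 = 2*31 + 5 = 67.
  i=4: a_4=8, p_4 = 8*147 + 68 = 1244, q_4 = 8*67 + 31 = 567.
  i=5: a_5=2, p_5 = 2*1244 + 147 = 2635, q_5 = 2*567 + 67 = 1201.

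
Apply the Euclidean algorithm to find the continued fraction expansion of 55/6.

[9; 6]

Run the Euclidean algorithm on 55 and 6; the successive quotients are the partial quotients a_0, a_1, ... (each step inverts the fractional part left over by the previous one):
  55 = 9*6 + 1, so a_0 = 9.
  6 = 6*1 + 0, so a_1 = 6.
The remainder reaches 0 after 2 divisions, so the expansion has 2 partial quotients, read off in order.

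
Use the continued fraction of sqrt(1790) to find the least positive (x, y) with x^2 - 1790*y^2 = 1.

(x, y) = (60501, 1430)

First expand sqrt(1790) as a continued fraction. With x_i = (sqrt(1790) + m_i)/d_i and (m_0, d_0) = (0, 1): a_0 = floor(sqrt(1790)) = 42, since 42^2 = 1764 <= 1790 < 1849 = 43^2.
Iterate m_{i+1} = d_i*a_i - m_i, d_{i+1} = (1790 - m_{i+1}^2)/d_i, a_{i+1} = floor((a_0 + m_{i+1})/d_{i+1}):
  m_1 = 1*42 - 0 = 42, d_1 = (1790 - 42^2)/1 = 26/1 = 26, a_1 = floor((42 + 42)/26) = 3.
  m_2 = 26*3 - 42 = 36, d_2 = (1790 - 36^2)/26 = 494/26 = 19, a_2 = floor((42 + 36)/19) = 4.
  m_3 = 19*4 - 36 = 40, d_3 = (1790 - 40^2)/19 = 190/19 = 10, a_3 = floor((42 + 40)/10) = 8.
  m_4 = 10*8 - 40 = 40, d_4 = (1790 - 40^2)/10 = 190/10 = 19, a_4 = floor((42 + 40)/19) = 4.
  m_5 = 19*4 - 40 = 36, d_5 = (1790 - 36^2)/19 = 494/19 = 26, a_5 = floor((42 + 36)/26) = 3.
  m_6 = 26*3 - 36 = 42, d_6 = (1790 - 42^2)/26 = 26/26 = 1, a_6 = floor((42 + 42)/1) = 84.
  m_7 = 1*84 - 42 = 42, d_7 = (1790 - 42^2)/1 = 26/1 = 26: (m_7, d_7) = (m_1, d_1) = (42, 26), so from here the quotients repeat a_1, ..., a_6; the period length is 6.
So sqrt(1790) = [42; (3, 4, 8, 4, 3, 84)] with period length k = 6.
k is even, so the fundamental solution of x^2 - 1790y^2 = 1 is (p_{k-1}, q_{k-1}) = (p_5, q_5); compute convergents through index 5.
Convergents (p_i = a_i*p_{i-1} + p_{i-2}, q_i = a_i*q_{i-1} + q_{i-2} with p_{-2}=0, p_{-1}=1, q_{-2}=1, q_{-1}=0):
  i=0: a_0=42, p_0 = 42*1 + 0 = 42, q_0 = 42*0 + 1 = 1.
  i=1: a_1=3, p_1 = 3*42 + 1 = 127, q_1 = 3*1 + 0 = 3.
  i=2: a_2=4, p_2 = 4*127 + 42 = 550, q_2 = 4*3 + 1 = 13.
  i=3: a_3=8, p_3 = 8*550 + 127 = 4527, q_3 = 8*13 + 3 = 107.
  i=4: a_4=4, p_4 = 4*4527 + 550 = 18658, q_4 = 4*107 + 13 = 441.
  i=5: a_5=3, p_5 = 3*18658 + 4527 = 60501, q_5 = 3*441 + 107 = 1430.
Check: 60501^2 - 1790*1430^2 = 3660371001 - 3660371000 = 1, so (x, y) = (60501, 1430) solves the equation, and by the theorem it is the least positive solution.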